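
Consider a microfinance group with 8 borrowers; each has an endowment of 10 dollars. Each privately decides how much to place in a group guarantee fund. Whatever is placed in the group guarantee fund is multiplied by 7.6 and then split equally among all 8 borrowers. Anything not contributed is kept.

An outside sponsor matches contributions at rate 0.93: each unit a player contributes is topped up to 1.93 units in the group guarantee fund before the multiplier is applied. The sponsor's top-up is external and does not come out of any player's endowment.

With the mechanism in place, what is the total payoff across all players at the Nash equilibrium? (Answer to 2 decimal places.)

The effective private return per unit is now 7.6 × 1.93 / 8 = 1.8335 > 1, so every player's dominant strategy flips to full contribution.
So the Nash equilibrium is full contribution by all 8; the group earns 7.6 × 1.93 × 80 = 1173.44.

1173.44 dollars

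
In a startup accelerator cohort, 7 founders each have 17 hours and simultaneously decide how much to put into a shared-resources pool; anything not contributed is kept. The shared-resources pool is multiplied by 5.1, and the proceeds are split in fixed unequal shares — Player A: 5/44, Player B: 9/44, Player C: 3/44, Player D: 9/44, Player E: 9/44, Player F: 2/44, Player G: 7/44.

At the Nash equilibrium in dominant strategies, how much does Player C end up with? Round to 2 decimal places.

For player j, contributing a unit is worthwhile iff 5.1 × (j's share) ≥ 1, i.e. iff j's share is at least 0.1961.
The shares above 0.1961 belong to Player B, Player D and Player E, contributing 17 each; the remaining 4 contribute 0. Total contributed: 51.
Player C keeps 17 and receives 5.1 × 51 × 3/44 = 17.73 from the shared-resources pool, for a payoff of 34.73.

34.73 hours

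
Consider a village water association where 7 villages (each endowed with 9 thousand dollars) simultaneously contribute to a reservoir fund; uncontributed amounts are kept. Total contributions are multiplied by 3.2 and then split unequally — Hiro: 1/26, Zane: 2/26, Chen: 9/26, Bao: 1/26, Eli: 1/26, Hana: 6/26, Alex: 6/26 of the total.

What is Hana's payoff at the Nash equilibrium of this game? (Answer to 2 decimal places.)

15.65 thousand dollars

A player with share s gets back 3.2·s per unit contributed, so full contribution is dominant for anyone with s > 1/3.2 = 0.3125 and zero contribution is dominant for anyone below.
Only Chen (9/26) clears that bar, contributing 9; the remaining 6 contribute 0. Total contributed: 9.
Hana keeps 9 and receives 3.2 × 9 × 6/26 = 6.65 from the reservoir fund, for a payoff of 15.65.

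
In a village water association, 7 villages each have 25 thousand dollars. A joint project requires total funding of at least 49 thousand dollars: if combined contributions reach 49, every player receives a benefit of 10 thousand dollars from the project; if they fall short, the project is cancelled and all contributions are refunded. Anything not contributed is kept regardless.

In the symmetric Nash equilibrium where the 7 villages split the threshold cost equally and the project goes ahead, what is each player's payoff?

28 thousand dollars

Equal share of the threshold: 49/7 = 7.
At this profile no one gains by cutting their contribution: any cut drops the total below 49, the project is cancelled, contributions are refunded, and the deviator ends with 25, which is less than 25 − 7 + 10 = 28. Contributing more than 7 just wastes the excess. So contributing exactly 7 is a best response.
Each player's payoff: 25 − 7 + 10 = 28.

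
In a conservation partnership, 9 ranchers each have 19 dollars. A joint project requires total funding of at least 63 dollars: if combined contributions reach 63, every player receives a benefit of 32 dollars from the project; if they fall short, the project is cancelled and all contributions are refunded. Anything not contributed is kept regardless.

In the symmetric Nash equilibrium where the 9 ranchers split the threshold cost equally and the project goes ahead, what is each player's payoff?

Equal share of the threshold: 63/9 = 7.
At this profile no one gains by cutting their contribution: any cut drops the total below 63, the project is cancelled, contributions are refunded, and the deviator ends with 19, which is less than 19 − 7 + 32 = 44. Contributing more than 7 just wastes the excess. So contributing exactly 7 is a best response.
Each player's payoff: 19 − 7 + 32 = 44.

44 dollars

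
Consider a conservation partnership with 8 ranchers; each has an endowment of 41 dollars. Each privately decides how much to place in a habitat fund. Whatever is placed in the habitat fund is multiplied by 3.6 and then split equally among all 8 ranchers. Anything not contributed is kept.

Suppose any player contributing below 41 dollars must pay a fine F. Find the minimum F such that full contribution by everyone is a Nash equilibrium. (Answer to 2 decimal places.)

22.55 dollars

Given the others contribute fully, the best deviation is to contribute 0 (any partial contribution still incurs the fine and gives up units whose private return 0.4500 is below 1).
Deviating from 41 to 0 saves 41 dollars but forfeits the deviator's share of the drop in the habitat fund: 3.6/8 × 41 = 18.45.
So the deviation gain is 41 − 18.45 = 22.55, and the fine must be at least 22.55 dollars to wipe it out.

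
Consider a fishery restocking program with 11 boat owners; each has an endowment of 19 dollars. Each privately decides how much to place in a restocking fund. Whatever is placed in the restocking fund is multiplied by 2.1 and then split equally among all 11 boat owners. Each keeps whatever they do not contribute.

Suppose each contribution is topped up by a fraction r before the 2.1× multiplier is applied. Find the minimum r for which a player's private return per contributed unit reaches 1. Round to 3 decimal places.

4.238

With matching at rate r, one contributed unit becomes (1 + r) in the restocking fund and returns 2.1 × (1 + r) / 11 to the contributor.
Setting this equal to 1: 1 + r = 11/2.1 = 5.2381.
So the minimum matching rate is r = 5.2381 − 1 = 4.238.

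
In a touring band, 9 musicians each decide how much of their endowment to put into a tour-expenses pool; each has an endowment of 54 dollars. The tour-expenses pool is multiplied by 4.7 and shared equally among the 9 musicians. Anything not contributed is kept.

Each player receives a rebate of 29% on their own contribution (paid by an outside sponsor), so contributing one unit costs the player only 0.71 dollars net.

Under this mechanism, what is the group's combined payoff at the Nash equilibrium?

486.00 dollars

The effective private return is (4.7/9) / 0.71 = 0.7355, which is still under 1, so the mechanism doesn't change anyone's dominant strategy: zero contribution.
At the Nash equilibrium no one contributes; group total payoff = 9 × 54 = 486.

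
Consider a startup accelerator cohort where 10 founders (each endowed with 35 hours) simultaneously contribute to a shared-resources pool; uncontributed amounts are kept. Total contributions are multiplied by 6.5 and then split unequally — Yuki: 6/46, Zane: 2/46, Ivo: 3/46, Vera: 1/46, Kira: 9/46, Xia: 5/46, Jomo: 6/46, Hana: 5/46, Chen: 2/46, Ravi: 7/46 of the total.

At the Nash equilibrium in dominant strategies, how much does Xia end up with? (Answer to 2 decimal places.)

Player j's private return per contributed unit is 6.5 × (j's share). Contributing is weakly dominant for j when that share is at least 1/6.5 = 0.1538, and contributing 0 is dominant otherwise.
The only share above 0.1538 is Kira's 9/46, contributing 35; the remaining 9 contribute 0. Total contributed: 35.
Xia keeps 35 and receives 6.5 × 35 × 5/46 = 24.73 from the shared-resources pool, for a payoff of 59.73.

59.73 hours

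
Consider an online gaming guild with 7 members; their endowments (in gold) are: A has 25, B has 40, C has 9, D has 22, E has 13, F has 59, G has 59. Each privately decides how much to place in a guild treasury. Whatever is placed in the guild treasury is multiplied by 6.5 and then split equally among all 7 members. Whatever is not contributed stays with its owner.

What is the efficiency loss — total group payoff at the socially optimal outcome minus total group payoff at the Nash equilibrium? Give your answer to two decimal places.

The private return per contributed unit is 6.5/7 = 0.9286 < 1 for every player regardless of endowment, so the Nash equilibrium is zero contribution and the group total is Σ E_j = 25 + 40 + 9 + 22 + 13 + 59 + 59 = 227.
Each contributed unit returns 6.500 to the group, so the social optimum is full contribution by everyone: group total = 6.500 × 227 = 1475.50.
Efficiency loss = (6.500 − 1) × 227 = 1248.50.

1248.50 gold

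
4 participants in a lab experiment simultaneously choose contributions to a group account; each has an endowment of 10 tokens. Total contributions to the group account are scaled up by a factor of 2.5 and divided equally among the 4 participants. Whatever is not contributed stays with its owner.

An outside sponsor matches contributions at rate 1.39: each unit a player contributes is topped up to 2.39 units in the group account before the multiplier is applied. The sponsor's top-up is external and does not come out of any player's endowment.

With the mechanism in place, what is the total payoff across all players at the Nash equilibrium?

239.00 tokens

Under the mechanism each unit contributed yields 2.5 × 2.39 / 4 = 1.4938 back to its contributor per unit of net cost, which exceeds 1, making full contribution the dominant choice for everyone.
At the Nash equilibrium everyone contributes 10. Group total payoff = 2.5 × 2.39 × 40 = 239.00.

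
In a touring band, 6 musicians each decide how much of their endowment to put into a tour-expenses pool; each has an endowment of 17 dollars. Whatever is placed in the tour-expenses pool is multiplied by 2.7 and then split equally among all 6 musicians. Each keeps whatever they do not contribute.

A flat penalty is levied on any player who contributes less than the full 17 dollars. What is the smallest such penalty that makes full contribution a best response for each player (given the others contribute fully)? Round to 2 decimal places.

9.35 dollars

Given the others contribute fully, the best deviation is to contribute 0 (any partial contribution still incurs the fine and gives up units whose private return 0.4500 is below 1).
Deviating from 17 to 0 saves 17 dollars but forfeits the deviator's share of the drop in the tour-expenses pool: 2.7/6 × 17 = 7.65.
So the deviation gain is 17 − 7.65 = 9.35, and the fine must be at least 9.35 dollars to wipe it out.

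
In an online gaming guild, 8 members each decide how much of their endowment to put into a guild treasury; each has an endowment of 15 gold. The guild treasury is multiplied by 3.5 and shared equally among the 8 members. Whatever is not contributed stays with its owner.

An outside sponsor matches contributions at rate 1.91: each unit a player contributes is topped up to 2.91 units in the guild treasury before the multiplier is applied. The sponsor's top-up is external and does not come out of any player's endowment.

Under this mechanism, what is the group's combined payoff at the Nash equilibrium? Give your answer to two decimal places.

The effective private return per unit is now 3.5 × 2.91 / 8 = 1.2731 > 1, so every player's dominant strategy flips to full contribution.
At the Nash equilibrium everyone contributes 15. Group total payoff = 3.5 × 2.91 × 120 = 1222.20.

1222.20 gold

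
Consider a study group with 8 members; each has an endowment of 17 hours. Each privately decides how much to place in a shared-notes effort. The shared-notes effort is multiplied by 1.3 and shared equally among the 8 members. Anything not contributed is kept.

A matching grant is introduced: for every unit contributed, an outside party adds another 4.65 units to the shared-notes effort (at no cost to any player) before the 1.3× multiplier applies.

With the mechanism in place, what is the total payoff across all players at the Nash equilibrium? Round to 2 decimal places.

136.00 hours

Even with the mechanism, each unit contributed returns only 1.3 × 5.65 / 8 = 0.9181 per unit of net cost, so contributing nothing is still dominant.
Everyone keeps their endowment and the group total is 8 × 17 = 136.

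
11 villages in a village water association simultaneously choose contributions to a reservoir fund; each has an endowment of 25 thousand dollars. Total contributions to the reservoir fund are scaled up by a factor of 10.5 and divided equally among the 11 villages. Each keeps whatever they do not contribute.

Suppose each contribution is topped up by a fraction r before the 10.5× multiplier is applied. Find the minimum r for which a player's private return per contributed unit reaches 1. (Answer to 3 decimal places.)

With matching at rate r, one contributed unit becomes (1 + r) in the reservoir fund and returns 10.5 × (1 + r) / 11 to the contributor.
Setting this equal to 1: 1 + r = 11/10.5 = 1.0476.
So the minimum matching rate is r = 1.0476 − 1 = 0.048.

0.048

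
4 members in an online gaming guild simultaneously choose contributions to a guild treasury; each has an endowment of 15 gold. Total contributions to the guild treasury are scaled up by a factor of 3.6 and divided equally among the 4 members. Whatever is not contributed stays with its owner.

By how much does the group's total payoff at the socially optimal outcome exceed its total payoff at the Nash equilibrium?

156.00 gold

Each contributed unit returns 3.6/4 = 0.9000 to its contributor — below 1 — so contributing 0 is dominant for every player. At the Nash equilibrium everyone keeps their 15, and the group total is 4 × 15 = 60.
Each contributed unit returns 3.600 to the group as a whole (0.9000 to each of 4 players), which exceeds 1, so the social optimum is full contribution: group total = 3.600 × 60 = 216.00.
Efficiency loss = 216.00 − 60 = 156.00.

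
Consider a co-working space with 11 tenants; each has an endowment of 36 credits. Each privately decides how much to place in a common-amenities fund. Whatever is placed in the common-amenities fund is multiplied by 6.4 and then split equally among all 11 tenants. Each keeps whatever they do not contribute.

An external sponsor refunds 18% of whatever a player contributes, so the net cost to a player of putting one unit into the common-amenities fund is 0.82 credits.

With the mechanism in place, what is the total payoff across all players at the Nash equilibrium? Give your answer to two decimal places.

396.00 credits

With the mechanism, a contributed unit returns (6.4/11) / 0.82 = 0.7095 per unit of net cost — still below 1 — so contributing 0 remains dominant for every player.
Everyone keeps their endowment and the group total is 11 × 36 = 396.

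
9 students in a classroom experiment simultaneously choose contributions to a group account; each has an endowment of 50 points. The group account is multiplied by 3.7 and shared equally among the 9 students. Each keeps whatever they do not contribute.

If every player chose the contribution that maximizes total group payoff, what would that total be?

Each contributed unit returns 3.700 to the group as a whole (0.4111 to each of 9 players), which exceeds 1, so the social optimum is full contribution: group total = 3.700 × 450 = 1665.00.

1665.00 points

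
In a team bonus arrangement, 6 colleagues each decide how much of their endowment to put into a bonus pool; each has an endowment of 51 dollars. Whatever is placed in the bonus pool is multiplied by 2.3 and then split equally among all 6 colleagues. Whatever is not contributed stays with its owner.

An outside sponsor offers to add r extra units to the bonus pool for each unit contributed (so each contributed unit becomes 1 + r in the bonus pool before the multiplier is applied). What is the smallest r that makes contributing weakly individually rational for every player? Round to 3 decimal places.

1.609

With matching at rate r, one contributed unit becomes (1 + r) in the bonus pool and returns 2.3 × (1 + r) / 6 to the contributor.
Setting this equal to 1: 1 + r = 6/2.3 = 2.6087.
So the minimum matching rate is r = 2.6087 − 1 = 1.609.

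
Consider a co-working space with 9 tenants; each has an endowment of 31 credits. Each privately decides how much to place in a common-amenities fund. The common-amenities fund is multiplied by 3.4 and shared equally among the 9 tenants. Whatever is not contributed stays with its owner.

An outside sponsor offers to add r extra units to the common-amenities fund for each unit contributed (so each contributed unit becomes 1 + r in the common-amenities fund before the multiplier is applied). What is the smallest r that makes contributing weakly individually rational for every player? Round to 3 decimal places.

1.647

With matching at rate r, one contributed unit becomes (1 + r) in the common-amenities fund and returns 3.4 × (1 + r) / 9 to the contributor.
Setting this equal to 1: 1 + r = 9/3.4 = 2.6471.
So the minimum matching rate is r = 2.6471 − 1 = 1.647.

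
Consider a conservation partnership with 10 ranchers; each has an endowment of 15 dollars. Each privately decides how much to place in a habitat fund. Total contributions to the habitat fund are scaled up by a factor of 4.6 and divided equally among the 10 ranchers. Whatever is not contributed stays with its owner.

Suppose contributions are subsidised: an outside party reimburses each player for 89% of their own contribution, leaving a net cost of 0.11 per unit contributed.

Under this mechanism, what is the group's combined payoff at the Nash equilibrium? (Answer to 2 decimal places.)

The effective private return per unit is now (4.6/10) / 0.11 = 4.1818 > 1, so every player's dominant strategy flips to full contribution.
At the Nash equilibrium everyone contributes 15. Group total payoff = 10 × (15 × 0.89 + 4.6 × 15) = 823.50.

823.50 dollars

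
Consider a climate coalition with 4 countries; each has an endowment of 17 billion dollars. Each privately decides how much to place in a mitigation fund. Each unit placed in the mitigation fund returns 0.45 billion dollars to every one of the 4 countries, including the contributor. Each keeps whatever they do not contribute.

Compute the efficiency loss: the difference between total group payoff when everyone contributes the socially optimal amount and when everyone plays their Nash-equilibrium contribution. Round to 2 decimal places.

54.40 billion dollars

The private return per contributed unit is 0.45 < 1, so contributing 0 is dominant for every player. At the Nash equilibrium everyone keeps their 17, and the group total is 4 × 17 = 68.
Each contributed unit returns 1.800 to the group as a whole (0.45 to each of 4 players), which exceeds 1, so the social optimum is full contribution: group total = 1.800 × 68 = 122.40.
Efficiency loss = 122.40 − 68 = 54.40.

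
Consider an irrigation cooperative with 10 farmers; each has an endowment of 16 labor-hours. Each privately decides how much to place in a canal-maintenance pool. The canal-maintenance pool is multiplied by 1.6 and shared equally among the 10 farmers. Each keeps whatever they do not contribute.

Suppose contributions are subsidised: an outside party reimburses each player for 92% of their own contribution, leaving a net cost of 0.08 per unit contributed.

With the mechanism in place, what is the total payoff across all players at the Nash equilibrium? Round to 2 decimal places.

403.20 labor-hours

The effective private return per unit is now (1.6/10) / 0.08 = 2.0000 > 1, so every player's dominant strategy flips to full contribution.
So the Nash equilibrium is full contribution by all 10; the group earns 10 × (16 × 0.92 + 1.6 × 16) = 403.20.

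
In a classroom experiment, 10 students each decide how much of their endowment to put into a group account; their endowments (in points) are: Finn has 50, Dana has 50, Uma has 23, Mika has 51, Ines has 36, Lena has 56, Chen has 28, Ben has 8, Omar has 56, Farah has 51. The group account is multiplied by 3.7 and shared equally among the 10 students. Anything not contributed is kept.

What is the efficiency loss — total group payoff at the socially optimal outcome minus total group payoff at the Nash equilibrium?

1104.30 points

The private return per contributed unit is 3.7/10 = 0.3700 < 1 for every player regardless of endowment, so the Nash equilibrium is zero contribution and the group total is Σ E_j = 50 + 50 + 23 + 51 + 36 + 56 + 28 + 8 + 56 + 51 = 409.
Each contributed unit returns 3.700 to the group, so the social optimum is full contribution by everyone: group total = 3.700 × 409 = 1513.30.
Efficiency loss = (3.700 − 1) × 409 = 1104.30.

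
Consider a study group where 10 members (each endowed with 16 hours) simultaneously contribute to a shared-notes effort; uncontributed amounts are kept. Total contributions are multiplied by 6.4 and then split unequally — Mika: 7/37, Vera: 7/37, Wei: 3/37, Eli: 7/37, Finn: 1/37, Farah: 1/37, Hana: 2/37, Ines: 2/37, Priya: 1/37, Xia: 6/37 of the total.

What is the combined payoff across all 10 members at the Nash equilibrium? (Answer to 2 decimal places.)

Each unit j contributes comes back to j as 6.4 × (j's share), so j prefers to contribute only if that share exceeds 1/6.4 = 0.1563; otherwise keeping the unit dominates.
The shares above 0.1563 belong to Mika, Vera, Eli and Xia, contributing 16 each; the remaining 6 contribute 0. Total contributed: 64.
The shared-notes effort pays out 6.4 × 64 = 409.60 in total (split across the unequal shares, but the aggregate is all that matters for the group sum).
The 6 free-riders keep 16 each, adding 96. Group total = 96 + 409.60 = 505.60.

505.60 hours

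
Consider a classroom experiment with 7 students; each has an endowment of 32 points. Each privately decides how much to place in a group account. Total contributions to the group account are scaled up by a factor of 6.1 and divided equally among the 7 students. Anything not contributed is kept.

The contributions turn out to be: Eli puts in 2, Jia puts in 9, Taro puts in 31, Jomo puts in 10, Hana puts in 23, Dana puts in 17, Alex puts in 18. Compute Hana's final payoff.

Total contributed: 2 + 9 + 31 + 10 + 23 + 17 + 18 = 110.
Each receives 6.1 × 110 / 7 = 95.86 from the group account.
Hana keeps 32 − 23 = 9, so Hana's payoff is 9 + 95.86 = 104.86.

104.86 points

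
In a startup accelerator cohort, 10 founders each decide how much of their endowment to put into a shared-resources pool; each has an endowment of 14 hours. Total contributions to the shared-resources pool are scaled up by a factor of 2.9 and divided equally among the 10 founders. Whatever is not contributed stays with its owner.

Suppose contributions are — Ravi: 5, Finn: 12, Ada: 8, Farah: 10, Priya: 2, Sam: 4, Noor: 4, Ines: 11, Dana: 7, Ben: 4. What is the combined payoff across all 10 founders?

267.30 hours

Total contributed: 5 + 12 + 8 + 10 + 2 + 4 + 4 + 11 + 7 + 4 = 67; total kept: 10 × 14 − 67 = 73.
The shared-resources pool pays out 2.9 × 67 = 194.30 in aggregate.
Group total = 73 + 194.30 = 267.30.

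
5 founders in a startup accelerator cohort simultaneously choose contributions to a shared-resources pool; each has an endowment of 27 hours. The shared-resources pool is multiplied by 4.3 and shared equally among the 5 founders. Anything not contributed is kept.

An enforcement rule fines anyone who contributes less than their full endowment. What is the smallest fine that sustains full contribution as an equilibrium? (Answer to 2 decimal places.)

3.78 hours

Given the others contribute fully, the best deviation is to contribute 0 (any partial contribution still incurs the fine and gives up units whose private return 0.8600 is below 1).
Deviating from 27 to 0 saves 27 hours but forfeits the deviator's share of the drop in the shared-resources pool: 4.3/5 × 27 = 23.22.
So the deviation gain is 27 − 23.22 = 3.78, and the fine must be at least 3.78 hours to wipe it out.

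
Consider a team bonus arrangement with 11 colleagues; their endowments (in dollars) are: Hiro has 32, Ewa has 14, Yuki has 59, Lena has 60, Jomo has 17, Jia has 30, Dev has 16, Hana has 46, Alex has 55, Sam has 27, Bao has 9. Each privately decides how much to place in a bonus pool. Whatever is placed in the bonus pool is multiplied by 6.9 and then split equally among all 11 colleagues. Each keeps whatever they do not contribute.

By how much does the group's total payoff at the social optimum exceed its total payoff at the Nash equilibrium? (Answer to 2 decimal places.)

The private return per contributed unit is 6.9/11 = 0.6273 < 1 for every player regardless of endowment, so the Nash equilibrium is zero contribution and the group total is Σ E_j = 32 + 14 + 59 + 60 + 17 + 30 + 16 + 46 + 55 + 27 + 9 = 365.
Each contributed unit returns 6.900 to the group, so the social optimum is full contribution by everyone: group total = 6.900 × 365 = 2518.50.
Efficiency loss = (6.900 − 1) × 365 = 2153.50.

2153.50 dollars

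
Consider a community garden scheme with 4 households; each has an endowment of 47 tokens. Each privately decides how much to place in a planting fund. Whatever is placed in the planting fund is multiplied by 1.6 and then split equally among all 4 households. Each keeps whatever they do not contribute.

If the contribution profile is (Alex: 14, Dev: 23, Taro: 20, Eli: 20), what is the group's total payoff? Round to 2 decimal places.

234.20 tokens

Total contributed: 14 + 23 + 20 + 20 = 77; total kept: 4 × 47 − 77 = 111.
The planting fund pays out 1.6 × 77 = 123.20 in aggregate.
Group total = 111 + 123.20 = 234.20.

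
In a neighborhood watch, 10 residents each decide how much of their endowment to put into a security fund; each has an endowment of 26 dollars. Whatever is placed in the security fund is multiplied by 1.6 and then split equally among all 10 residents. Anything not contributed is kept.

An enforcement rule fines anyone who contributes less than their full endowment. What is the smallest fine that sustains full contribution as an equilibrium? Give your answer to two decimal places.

Given the others contribute fully, the best deviation is to contribute 0 (any partial contribution still incurs the fine and gives up units whose private return 0.1600 is below 1).
Deviating from 26 to 0 saves 26 dollars but forfeits the deviator's share of the drop in the security fund: 1.6/10 × 26 = 4.16.
So the deviation gain is 26 − 4.16 = 21.84, and the fine must be at least 21.84 dollars to wipe it out.

21.84 dollars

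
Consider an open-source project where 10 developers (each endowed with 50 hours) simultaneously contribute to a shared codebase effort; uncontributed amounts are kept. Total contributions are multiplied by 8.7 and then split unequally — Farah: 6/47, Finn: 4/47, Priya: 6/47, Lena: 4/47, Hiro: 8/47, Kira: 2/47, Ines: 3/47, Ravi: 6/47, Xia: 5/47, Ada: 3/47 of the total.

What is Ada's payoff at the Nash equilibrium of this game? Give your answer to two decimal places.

161.06 hours

Each unit j contributes comes back to j as 8.7 × (j's share), so j prefers to contribute only if that share exceeds 1/8.7 = 0.1149; otherwise keeping the unit dominates.
The shares above 0.1149 belong to Farah, Priya, Hiro and Ravi, contributing 50 each; the remaining 6 contribute 0. Total contributed: 200.
Ada keeps 50 and receives 8.7 × 200 × 3/47 = 111.06 from the shared codebase effort, for a payoff of 161.06.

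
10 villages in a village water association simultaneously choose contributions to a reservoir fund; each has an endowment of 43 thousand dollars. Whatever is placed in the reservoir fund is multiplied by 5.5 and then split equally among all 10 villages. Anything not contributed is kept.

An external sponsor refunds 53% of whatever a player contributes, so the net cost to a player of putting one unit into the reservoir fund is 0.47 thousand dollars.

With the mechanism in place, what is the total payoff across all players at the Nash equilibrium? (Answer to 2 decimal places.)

2592.90 thousand dollars

The effective private return per unit is now (5.5/10) / 0.47 = 1.1702 > 1, so every player's dominant strategy flips to full contribution.
At the Nash equilibrium everyone contributes 43. Group total payoff = 10 × (43 × 0.53 + 5.5 × 43) = 2592.90.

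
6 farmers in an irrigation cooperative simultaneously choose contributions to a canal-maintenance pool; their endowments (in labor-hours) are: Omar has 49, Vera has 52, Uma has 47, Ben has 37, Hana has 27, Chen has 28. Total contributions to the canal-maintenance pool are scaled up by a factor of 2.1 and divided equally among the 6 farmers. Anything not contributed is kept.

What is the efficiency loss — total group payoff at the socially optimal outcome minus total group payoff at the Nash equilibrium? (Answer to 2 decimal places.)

264.00 labor-hours

The private return per contributed unit is 2.1/6 = 0.3500 < 1 for every player regardless of endowment, so the Nash equilibrium is zero contribution and the group total is Σ E_j = 49 + 52 + 47 + 37 + 27 + 28 = 240.
Each contributed unit returns 2.100 to the group, so the social optimum is full contribution by everyone: group total = 2.100 × 240 = 504.00.
Efficiency loss = (2.100 − 1) × 240 = 264.00.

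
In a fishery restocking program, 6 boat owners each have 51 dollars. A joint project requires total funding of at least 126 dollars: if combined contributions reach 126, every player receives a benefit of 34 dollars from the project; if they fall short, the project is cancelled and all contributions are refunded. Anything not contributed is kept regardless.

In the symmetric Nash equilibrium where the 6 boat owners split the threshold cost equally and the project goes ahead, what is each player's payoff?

64 dollars

Equal share of the threshold: 126/6 = 21.
At this profile no one gains by cutting their contribution: any cut drops the total below 126, the project is cancelled, contributions are refunded, and the deviator ends with 51, which is less than 51 − 21 + 34 = 64. Contributing more than 21 just wastes the excess. So contributing exactly 21 is a best response.
Each player's payoff: 51 − 21 + 34 = 64.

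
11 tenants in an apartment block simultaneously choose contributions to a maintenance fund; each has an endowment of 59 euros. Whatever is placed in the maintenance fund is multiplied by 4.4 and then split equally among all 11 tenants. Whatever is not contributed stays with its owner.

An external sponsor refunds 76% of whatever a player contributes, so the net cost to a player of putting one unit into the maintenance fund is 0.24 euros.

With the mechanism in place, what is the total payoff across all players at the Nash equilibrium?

The effective private return per unit is now (4.4/11) / 0.24 = 1.6667 > 1, so every player's dominant strategy flips to full contribution.
At the Nash equilibrium everyone contributes 59. Group total payoff = 11 × (59 × 0.76 + 4.4 × 59) = 3348.84.

3348.84 euros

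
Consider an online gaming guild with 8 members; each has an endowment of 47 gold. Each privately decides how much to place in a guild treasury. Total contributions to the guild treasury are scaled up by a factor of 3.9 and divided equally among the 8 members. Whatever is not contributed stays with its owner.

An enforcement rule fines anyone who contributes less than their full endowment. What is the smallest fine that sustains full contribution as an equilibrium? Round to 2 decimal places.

Given the others contribute fully, the best deviation is to contribute 0 (any partial contribution still incurs the fine and gives up units whose private return 0.4875 is below 1).
Deviating from 47 to 0 saves 47 gold but forfeits the deviator's share of the drop in the guild treasury: 3.9/8 × 47 = 22.91.
So the deviation gain is 47 − 22.91 = 24.09, and the fine must be at least 24.09 gold to wipe it out.

24.09 gold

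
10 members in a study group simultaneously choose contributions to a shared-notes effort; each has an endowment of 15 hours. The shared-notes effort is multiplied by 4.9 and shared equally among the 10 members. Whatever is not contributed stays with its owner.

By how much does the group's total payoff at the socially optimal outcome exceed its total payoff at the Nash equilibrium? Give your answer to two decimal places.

585.00 hours

Each contributed unit returns 4.9/10 = 0.4900 to its contributor — below 1 — so contributing 0 is dominant for every player. At the Nash equilibrium everyone keeps their 15, and the group total is 10 × 15 = 150.
Each contributed unit returns 4.900 to the group as a whole (0.4900 to each of 10 players), which exceeds 1, so the social optimum is full contribution: group total = 4.900 × 150 = 735.00.
Efficiency loss = 735.00 − 150 = 585.00.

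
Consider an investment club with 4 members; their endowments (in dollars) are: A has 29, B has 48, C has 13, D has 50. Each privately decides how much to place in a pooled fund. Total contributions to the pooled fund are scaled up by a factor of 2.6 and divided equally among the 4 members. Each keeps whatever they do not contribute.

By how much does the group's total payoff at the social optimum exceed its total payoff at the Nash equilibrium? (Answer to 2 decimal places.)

The private return per contributed unit is 2.6/4 = 0.6500 < 1 for every player regardless of endowment, so the Nash equilibrium is zero contribution and the group total is Σ E_j = 29 + 48 + 13 + 50 = 140.
Each contributed unit returns 2.600 to the group, so the social optimum is full contribution by everyone: group total = 2.600 × 140 = 364.00.
Efficiency loss = (2.600 − 1) × 140 = 224.00.

224.00 dollars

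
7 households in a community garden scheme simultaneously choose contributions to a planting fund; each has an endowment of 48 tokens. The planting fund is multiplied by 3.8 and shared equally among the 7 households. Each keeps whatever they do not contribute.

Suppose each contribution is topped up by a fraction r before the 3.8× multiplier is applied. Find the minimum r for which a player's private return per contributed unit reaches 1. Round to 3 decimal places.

0.842

With matching at rate r, one contributed unit becomes (1 + r) in the planting fund and returns 3.8 × (1 + r) / 7 to the contributor.
Setting this equal to 1: 1 + r = 7/3.8 = 1.8421.
So the minimum matching rate is r = 1.8421 − 1 = 0.842.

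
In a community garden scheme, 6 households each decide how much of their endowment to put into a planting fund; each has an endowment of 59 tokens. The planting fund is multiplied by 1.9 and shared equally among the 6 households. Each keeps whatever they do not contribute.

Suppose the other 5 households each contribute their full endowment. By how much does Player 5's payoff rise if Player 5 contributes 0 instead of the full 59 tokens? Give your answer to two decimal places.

Switching from a contribution of 59 to 0 lets Player 5 keep an extra 59 tokens, but lowers the planting fund by 59, which costs Player 5 their own share of that drop: 1.9/6 × 59 = 18.68.
Net gain = 59 − 18.68 = 40.32. The private return per contributed unit (0.3167) is below 1, so free-riding is indeed the best response regardless of what the others do.

40.32 tokens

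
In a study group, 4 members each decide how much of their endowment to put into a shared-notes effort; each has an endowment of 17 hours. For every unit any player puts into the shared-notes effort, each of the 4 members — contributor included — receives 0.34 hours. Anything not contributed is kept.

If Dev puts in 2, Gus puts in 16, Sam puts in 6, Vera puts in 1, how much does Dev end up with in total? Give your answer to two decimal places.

Total contributed: 2 + 16 + 6 + 1 = 25.
Each receives 0.34 × 25 = 8.50 from the shared-notes effort.
Dev keeps 17 − 2 = 15, so Dev's payoff is 15 + 8.50 = 23.50.

23.50 hours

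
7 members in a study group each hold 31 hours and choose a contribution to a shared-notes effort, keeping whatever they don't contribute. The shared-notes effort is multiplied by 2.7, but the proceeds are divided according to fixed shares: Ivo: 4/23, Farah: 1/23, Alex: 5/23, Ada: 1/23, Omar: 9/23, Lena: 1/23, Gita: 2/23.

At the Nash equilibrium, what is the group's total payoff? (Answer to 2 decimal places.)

A player with share s gets back 2.7·s per unit contributed, so full contribution is dominant for anyone with s > 1/2.7 = 0.3704 and zero contribution is dominant for anyone below.
The only share above 0.3704 is Omar's 9/23, contributing 31; the remaining 6 contribute 0. Total contributed: 31.
The shared-notes effort pays out 2.7 × 31 = 83.70 in total (split across the unequal shares, but the aggregate is all that matters for the group sum).
The 6 free-riders keep 31 each, adding 186. Group total = 186 + 83.70 = 269.70.

269.70 hours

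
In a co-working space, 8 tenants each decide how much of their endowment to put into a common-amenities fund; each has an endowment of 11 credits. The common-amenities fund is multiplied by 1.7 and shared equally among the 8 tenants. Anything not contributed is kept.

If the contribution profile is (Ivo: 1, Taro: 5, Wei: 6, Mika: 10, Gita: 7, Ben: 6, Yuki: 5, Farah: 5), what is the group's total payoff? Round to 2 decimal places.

119.50 credits

Total contributed: 1 + 5 + 6 + 10 + 7 + 6 + 5 + 5 = 45; total kept: 8 × 11 − 45 = 43.
The common-amenities fund pays out 1.7 × 45 = 76.50 in aggregate.
Group total = 43 + 76.50 = 119.50.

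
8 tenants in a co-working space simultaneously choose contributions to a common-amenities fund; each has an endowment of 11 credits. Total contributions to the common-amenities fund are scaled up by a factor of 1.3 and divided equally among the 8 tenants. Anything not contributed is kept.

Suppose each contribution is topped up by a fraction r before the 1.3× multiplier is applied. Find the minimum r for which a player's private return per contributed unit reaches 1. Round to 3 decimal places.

With matching at rate r, one contributed unit becomes (1 + r) in the common-amenities fund and returns 1.3 × (1 + r) / 8 to the contributor.
Setting this equal to 1: 1 + r = 8/1.3 = 6.1538.
So the minimum matching rate is r = 6.1538 − 1 = 5.154.

5.154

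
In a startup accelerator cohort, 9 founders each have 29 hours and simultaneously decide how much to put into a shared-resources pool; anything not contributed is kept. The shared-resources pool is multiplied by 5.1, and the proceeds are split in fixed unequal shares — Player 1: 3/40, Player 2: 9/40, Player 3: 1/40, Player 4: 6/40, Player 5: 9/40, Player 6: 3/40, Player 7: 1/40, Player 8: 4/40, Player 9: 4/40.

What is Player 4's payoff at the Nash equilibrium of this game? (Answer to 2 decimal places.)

73.37 hours

Player j's private return per contributed unit is 5.1 × (j's share). Contributing is weakly dominant for j when that share is at least 1/5.1 = 0.1961, and contributing 0 is dominant otherwise.
Player 2 and Player 5 are above the threshold, contributing 29 each; the remaining 7 contribute 0. Total contributed: 58.
Player 4 keeps 29 and receives 5.1 × 58 × 6/40 = 44.37 from the shared-resources pool, for a payoff of 73.37.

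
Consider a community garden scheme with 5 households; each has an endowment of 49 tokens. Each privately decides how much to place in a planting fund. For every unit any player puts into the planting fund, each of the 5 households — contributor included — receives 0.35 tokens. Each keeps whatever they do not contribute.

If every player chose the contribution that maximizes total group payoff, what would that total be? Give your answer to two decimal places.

Each contributed unit returns 1.750 to the group as a whole (0.35 to each of 5 players), which exceeds 1, so the social optimum is full contribution: group total = 1.750 × 245 = 428.75.

428.75 tokens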